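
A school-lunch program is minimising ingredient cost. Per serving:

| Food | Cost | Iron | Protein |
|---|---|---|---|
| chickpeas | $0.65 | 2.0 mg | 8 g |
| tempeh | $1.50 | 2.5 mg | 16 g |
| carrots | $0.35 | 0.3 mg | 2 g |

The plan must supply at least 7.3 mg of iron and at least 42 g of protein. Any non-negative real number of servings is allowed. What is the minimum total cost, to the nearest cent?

$3.41

A basic optimal solution has at most two foods positive. Try each food alone and each pair with both targets met exactly.
chickpeas only: max(7.3/2.0, 42/8) = 5.25 servings → $3.41.
tempeh only: max(7.3/2.5, 42/16) = 2.92 servings → $4.38.
carrots only: max(7.3/0.3, 42/2) = 24.33 servings → $8.52.
chickpeas + tempeh with both tight: 0.9833 servings and 2.133 servings → $3.84.
chickpeas + carrots with both tight: 1.25 servings and 16 servings → $6.41.
tempeh + carrots: the both-tight solution has a negative serving — not a feasible corner.
So the least-cost plan costs $3.41.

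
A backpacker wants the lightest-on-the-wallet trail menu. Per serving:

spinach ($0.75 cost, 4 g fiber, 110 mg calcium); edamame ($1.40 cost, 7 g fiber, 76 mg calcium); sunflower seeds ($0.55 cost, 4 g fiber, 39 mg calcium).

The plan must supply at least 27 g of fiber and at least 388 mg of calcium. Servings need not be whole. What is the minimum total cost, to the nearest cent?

Minimising a linear cost over {fiber ≥ 27, calcium ≥ 388, servings ≥ 0} — the optimum is at a vertex, using one or two foods.
spinach only: max(27/4, 388/110) = 6.75 servings → $5.06.
edamame only: max(27/7, 388/76) = 5.105 servings → $7.15.
sunflower seeds only: max(27/4, 388/39) = 9.949 servings → $5.47.
spinach + edamame with both tight: 1.425 servings and 3.043 servings → $5.33.
spinach + sunflower seeds with both tight: 1.757 servings and 4.993 servings → $4.06.
edamame + sunflower seeds: intersection lies outside the first quadrant.
So the least-cost plan costs $4.06.

$4.06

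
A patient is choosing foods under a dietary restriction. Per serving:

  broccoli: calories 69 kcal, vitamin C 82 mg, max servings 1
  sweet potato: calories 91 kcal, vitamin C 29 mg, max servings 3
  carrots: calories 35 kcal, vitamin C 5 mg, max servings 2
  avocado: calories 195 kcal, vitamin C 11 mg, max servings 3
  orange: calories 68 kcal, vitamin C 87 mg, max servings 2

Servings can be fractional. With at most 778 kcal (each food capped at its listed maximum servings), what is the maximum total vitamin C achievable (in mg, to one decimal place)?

366.0 mg

Vitamin C per kcal: orange 1.279, broccoli 1.188, sweet potato 0.3187, carrots 0.1429, avocado 0.05641.
Take 2 servings of orange: uses 136 kcal, +174.0 mg vitamin C (running total 174.0 mg).
Take 1 serving of broccoli: uses 69 kcal, +82.0 mg vitamin C (running total 256.0 mg).
Take 3 servings of sweet potato: uses 273 kcal, +87.0 mg vitamin C (running total 343.0 mg).
Take 2 servings of carrots: uses 70 kcal, +10.0 mg vitamin C (running total 353.0 mg).
Take 1.179 servings of avocado: uses 230 kcal, +13.0 mg vitamin C (running total 366.0 mg).
Greedy by best ratio exhausts the calories allowance optimally: 366.0 mg.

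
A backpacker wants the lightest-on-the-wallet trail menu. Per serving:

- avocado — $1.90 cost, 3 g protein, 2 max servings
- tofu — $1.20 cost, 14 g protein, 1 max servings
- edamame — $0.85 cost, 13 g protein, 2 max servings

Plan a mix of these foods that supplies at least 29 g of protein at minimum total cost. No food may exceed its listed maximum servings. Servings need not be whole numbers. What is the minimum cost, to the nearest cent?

$1.96

Cost per g of protein: edamame $0.0654, tofu $0.0857, avocado $0.6333.
Take 2 servings of edamame: +26.0 g protein for $1.70 (total $1.70, still need 3.0 g).
Take 0.2143 servings of tofu: +3.0 g protein for $0.26 (total $1.96, still need 0.0 g).
Filling from the cheapest source first is optimal under one linear minimum: $1.96.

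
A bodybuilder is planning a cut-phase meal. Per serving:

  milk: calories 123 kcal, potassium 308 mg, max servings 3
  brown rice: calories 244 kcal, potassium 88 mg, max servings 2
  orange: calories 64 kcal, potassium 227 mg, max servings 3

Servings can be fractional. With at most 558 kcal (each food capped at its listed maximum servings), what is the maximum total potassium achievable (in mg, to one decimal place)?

Potassium per kcal: orange 3.547, milk 2.504, brown rice 0.3607.
Take 3 servings of orange: uses 192 kcal, +681.0 mg potassium (running total 681.0 mg).
Take 2.976 servings of milk: uses 366 kcal, +916.5 mg potassium (running total 1597.5 mg).
Greedy by best ratio exhausts the calories allowance optimally: 1597.5 mg.

1597.5 mg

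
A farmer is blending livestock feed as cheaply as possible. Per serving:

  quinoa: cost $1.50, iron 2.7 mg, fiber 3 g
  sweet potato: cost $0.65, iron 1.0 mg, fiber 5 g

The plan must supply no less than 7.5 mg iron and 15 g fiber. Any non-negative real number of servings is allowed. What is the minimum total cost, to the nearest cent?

$4.33

With two linear requirements the optimum uses one or two foods; enumerate the corners.
quinoa only: max(7.5/2.7, 15/3) = 5 servings → $7.50.
sweet potato only: max(7.5/1.0, 15/5) = 7.5 servings → $4.88.
quinoa + sweet potato with both tight: 2.143 servings and 1.714 servings → $4.33.
So the least-cost plan costs $4.33.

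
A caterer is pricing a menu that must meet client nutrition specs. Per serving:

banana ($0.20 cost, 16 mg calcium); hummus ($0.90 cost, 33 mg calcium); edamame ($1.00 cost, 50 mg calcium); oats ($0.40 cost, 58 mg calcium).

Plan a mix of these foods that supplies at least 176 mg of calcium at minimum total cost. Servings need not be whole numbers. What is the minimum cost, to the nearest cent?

Cost per mg of calcium: oats $0.0069, banana $0.0125, edamame $0.0200, hummus $0.0273.
With no serving limits, use only oats: 176 mg / 58 mg = 3.034 servings × $0.40 = $1.21.

$1.21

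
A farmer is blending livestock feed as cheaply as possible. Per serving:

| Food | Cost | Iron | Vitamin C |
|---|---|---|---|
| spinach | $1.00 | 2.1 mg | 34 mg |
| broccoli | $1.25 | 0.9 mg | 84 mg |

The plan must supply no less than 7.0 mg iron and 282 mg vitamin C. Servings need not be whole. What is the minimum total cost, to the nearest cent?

spinach only: max(7.0/2.1, 282/34) = 8.294 servings → $8.29.
broccoli only: max(7.0/0.9, 282/84) = 7.778 servings → $9.72.
spinach + broccoli with both tight: 2.292 servings and 2.429 servings → $5.33.
Cheapest feasible corner: $5.33.

$5.33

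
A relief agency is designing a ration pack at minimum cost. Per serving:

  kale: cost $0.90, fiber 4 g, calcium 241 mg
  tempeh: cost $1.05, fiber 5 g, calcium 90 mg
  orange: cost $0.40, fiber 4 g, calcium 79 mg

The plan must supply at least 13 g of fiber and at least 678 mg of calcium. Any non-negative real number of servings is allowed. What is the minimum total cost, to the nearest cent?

$2.60

For a min-cost LP with two ≥-constraints, a basic feasible solution has at most two positive variables.
kale only: max(13/4, 678/241) = 3.25 servings → $2.92.
tempeh only: max(13/5, 678/90) = 7.533 servings → $7.91.
orange only: max(13/4, 678/79) = 8.582 servings → $3.43.
kale + tempeh with both tight: 2.627 servings and 0.4982 servings → $2.89.
kale + orange with both tight: 2.6 servings and 0.6497 servings → $2.60.
tempeh + orange with both targets exact would need a negative amount; discard.
So the least-cost plan costs $2.60.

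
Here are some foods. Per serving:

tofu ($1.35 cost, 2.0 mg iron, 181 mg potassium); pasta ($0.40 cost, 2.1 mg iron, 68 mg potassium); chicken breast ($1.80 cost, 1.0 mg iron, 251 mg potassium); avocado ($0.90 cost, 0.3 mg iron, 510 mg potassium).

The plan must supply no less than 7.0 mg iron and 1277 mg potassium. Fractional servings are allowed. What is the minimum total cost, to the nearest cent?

$3.10

Check every corner: each single food scaled to meet both minima, and each pair solved so both constraints bind.
tofu only: max(7.0/2.0, 1277/181) = 7.055 servings → $9.52.
pasta only: max(7.0/2.1, 1277/68) = 18.78 servings → $7.51.
chicken breast only: max(7.0/1.0, 1277/251) = 7 servings → $12.60.
avocado only: max(7.0/0.3, 1277/510) = 23.33 servings → $21.00.
tofu + pasta: intersection lies outside the first quadrant.
tofu + chicken breast with both tight: 1.495 servings and 4.009 servings → $9.24.
tofu + avocado with both tight: 3.3 servings and 1.333 servings → $5.65.
pasta + chicken breast with both tight: 1.046 servings and 4.804 servings → $9.07.
pasta + avocado with both tight: 3.033 servings and 2.099 servings → $3.10.
chicken breast + avocado: intersection lies outside the first quadrant.
Cheapest feasible corner: $3.10.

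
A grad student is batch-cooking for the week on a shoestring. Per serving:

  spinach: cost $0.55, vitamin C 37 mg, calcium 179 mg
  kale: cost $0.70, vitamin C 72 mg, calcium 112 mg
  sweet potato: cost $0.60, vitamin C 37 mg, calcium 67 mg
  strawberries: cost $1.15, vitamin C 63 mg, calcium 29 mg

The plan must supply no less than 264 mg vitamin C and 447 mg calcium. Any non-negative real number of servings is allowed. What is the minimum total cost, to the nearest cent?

$2.62

At the optimum either one food covers both requirements or two foods hit both targets exactly; no other combination can be cheaper.
spinach only: max(264/37, 447/179) = 7.135 servings → $3.92.
kale only: max(264/72, 447/112) = 3.991 servings → $2.79.
sweet potato only: max(264/37, 447/67) = 7.135 servings → $4.28.
strawberries only: max(264/63, 447/29) = 15.41 servings → $17.73.
spinach + kale with both tight: 0.2992 servings and 3.513 servings → $2.62.
spinach + sweet potato: intersection lies outside the first quadrant.
spinach + strawberries with both tight: 2.01 servings and 3.01 servings → $4.57.
kale + sweet potato with both tight: 1.69 servings and 3.847 servings → $3.49.
kale + strawberries with both targets exact would need a negative amount; discard.
sweet potato + strawberries with both tight: 6.514 servings and 0.365 servings → $4.33.
Cheapest feasible corner: $2.62.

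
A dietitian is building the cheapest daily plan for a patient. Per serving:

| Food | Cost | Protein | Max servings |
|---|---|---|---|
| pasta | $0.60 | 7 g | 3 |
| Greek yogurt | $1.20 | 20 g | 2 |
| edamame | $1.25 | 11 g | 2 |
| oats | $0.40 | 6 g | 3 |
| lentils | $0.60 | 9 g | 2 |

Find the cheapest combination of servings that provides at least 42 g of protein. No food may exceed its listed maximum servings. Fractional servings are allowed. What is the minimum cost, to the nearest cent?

$2.53

Cost per g of protein: Greek yogurt $0.0600, oats $0.0667, lentils $0.0667, pasta $0.0857, edamame $0.1136.
Take 2 servings of Greek yogurt: +40.0 g protein for $2.40 (total $2.40, still need 2.0 g).
Take 0.3333 servings of oats: +2.0 g protein for $0.13 (total $2.53, still need 0.0 g).
Filling from the cheapest source first is optimal under one linear minimum: $2.53.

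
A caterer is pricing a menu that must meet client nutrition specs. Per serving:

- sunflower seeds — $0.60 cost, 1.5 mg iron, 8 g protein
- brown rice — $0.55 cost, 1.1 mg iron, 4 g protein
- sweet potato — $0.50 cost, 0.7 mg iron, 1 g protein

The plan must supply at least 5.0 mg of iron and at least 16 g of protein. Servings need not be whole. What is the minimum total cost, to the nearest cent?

A basic optimal solution has at most two foods positive. Try each food alone and each pair with both targets met exactly.
sunflower seeds only: max(5.0/1.5, 16/8) = 3.333 servings → $2.00.
brown rice only: max(5.0/1.1, 16/4) = 4.545 servings → $2.50.
sweet potato only: max(5.0/0.7, 16/1) = 16 servings → $8.00.
sunflower seeds + brown rice: intersection lies outside the first quadrant.
sunflower seeds + sweet potato with both tight: 1.512 servings and 3.902 servings → $2.86.
brown rice + sweet potato with both tight: 3.647 servings and 1.412 servings → $2.71.
So the least-cost plan costs $2.00.

$2.00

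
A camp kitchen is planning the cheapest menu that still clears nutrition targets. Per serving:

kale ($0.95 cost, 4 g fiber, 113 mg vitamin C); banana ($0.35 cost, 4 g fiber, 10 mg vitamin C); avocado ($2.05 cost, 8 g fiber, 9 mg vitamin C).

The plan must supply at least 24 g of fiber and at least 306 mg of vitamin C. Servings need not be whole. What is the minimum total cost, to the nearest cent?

$3.53

Check every corner: each single food scaled to meet both minima, and each pair solved so both constraints bind.
kale only: max(24/4, 306/113) = 6 servings → $5.70.
banana only: max(24/4, 306/10) = 30.6 servings → $10.71.
avocado only: max(24/8, 306/9) = 34 servings → $69.70.
kale + banana with both tight: 2.388 servings and 3.612 servings → $3.53.
kale + avocado with both tight: 2.571 servings and 1.714 servings → $5.96.
banana + avocado: the both-tight solution has a negative serving — not a feasible corner.
So the least-cost plan costs $3.53.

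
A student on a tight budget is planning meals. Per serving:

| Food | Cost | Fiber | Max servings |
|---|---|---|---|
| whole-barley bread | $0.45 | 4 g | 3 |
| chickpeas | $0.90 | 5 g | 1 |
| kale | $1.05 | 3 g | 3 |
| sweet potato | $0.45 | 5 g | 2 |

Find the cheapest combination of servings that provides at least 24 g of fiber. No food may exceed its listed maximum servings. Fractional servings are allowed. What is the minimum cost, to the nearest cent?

$2.61

Cost per g of fiber: sweet potato $0.0900, whole-barley bread $0.1125, chickpeas $0.1800, kale $0.3500.
Take 2 servings of sweet potato: +10.0 g fiber for $0.90 (total $0.90, still need 14.0 g).
Take 3 servings of whole-barley bread: +12.0 g fiber for $1.35 (total $2.25, still need 2.0 g).
Take 0.4 servings of chickpeas: +2.0 g fiber for $0.36 (total $2.61, still need 0.0 g).
Greedy by cheapest-per-g is optimal for a single linear constraint, so the minimum cost is $2.61.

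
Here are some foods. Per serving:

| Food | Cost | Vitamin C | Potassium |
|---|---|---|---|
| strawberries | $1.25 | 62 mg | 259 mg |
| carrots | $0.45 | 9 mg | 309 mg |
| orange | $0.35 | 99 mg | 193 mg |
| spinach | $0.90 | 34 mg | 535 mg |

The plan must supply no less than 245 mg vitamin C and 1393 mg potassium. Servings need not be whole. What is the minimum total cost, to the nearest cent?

A basic optimal solution has at most two foods positive. Try each food alone and each pair with both targets met exactly.
strawberries only: max(245/62, 1393/259) = 5.378 servings → $6.72.
carrots only: max(245/9, 1393/309) = 27.22 servings → $12.25.
orange only: max(245/99, 1393/193) = 7.218 servings → $2.53.
spinach only: max(245/34, 1393/535) = 7.206 servings → $6.49.
strawberries + carrots with both tight: 3.754 servings and 1.362 servings → $5.31.
strawberries + orange with both targets exact would need a negative amount; discard.
strawberries + spinach with both tight: 3.436 servings and 0.9404 servings → $5.14.
carrots + orange with both tight: 3.141 servings and 2.189 servings → $2.18.
carrots + spinach: intersection lies outside the first quadrant.
orange + spinach with both tight: 1.804 servings and 1.953 servings → $2.39.
Cheapest feasible corner: $2.18.

$2.18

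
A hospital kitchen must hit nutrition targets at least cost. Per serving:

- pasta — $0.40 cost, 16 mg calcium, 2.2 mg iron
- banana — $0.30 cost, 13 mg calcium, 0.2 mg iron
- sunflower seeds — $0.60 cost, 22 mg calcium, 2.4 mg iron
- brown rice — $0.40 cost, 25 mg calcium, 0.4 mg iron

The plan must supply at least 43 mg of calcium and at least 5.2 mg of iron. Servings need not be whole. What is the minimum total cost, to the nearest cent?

$1.02

Check every corner: each single food scaled to meet both minima, and each pair solved so both constraints bind.
pasta only: max(43/16, 5.2/2.2) = 2.688 servings → $1.07.
banana only: max(43/13, 5.2/0.2) = 26 servings → $7.80.
sunflower seeds only: max(43/22, 5.2/2.4) = 2.167 servings → $1.30.
brown rice only: max(43/25, 5.2/0.4) = 13 servings → $5.20.
pasta + banana with both tight: 2.323 servings and 0.4488 servings → $1.06.
pasta + sunflower seeds with both tight: 1.12 servings and 1.14 servings → $1.13.
pasta + brown rice with both tight: 2.321 servings and 0.2346 servings → $1.02.
banana + sunflower seeds: the both-tight solution has a negative serving — not a feasible corner.
banana + brown rice with both targets exact would need a negative amount; discard.
sunflower seeds + brown rice: the both-tight solution has a negative serving — not a feasible corner.
Cheapest feasible corner: $1.02.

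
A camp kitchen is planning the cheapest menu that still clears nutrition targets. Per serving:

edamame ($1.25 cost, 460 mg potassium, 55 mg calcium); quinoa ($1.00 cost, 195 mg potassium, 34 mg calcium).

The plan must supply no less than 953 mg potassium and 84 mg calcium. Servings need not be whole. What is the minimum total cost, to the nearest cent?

Check every corner: each single food scaled to meet both minima, and each pair solved so both constraints bind.
edamame only: max(953/460, 84/55) = 2.072 servings → $2.59.
quinoa only: max(953/195, 84/34) = 4.887 servings → $4.89.
edamame + quinoa: the both-tight solution has a negative serving — not a feasible corner.
Cheapest feasible corner: $2.59.

$2.59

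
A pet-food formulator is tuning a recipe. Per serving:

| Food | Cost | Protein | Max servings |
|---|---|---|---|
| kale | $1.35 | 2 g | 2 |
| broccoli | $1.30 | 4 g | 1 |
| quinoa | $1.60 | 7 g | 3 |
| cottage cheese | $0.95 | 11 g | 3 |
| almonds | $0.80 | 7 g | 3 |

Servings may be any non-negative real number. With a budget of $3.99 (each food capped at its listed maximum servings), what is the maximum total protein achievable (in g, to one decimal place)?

43.0 g

Protein per dollar: cottage cheese 11.58, almonds 8.75, quinoa 4.375, broccoli 3.077, kale 1.481.
Take 3 servings of cottage cheese: spends $2.85, +33.0 g protein (running total 33.0 g).
Take 1.425 servings of almonds: spends $1.14, +10.0 g protein (running total 43.0 g).
Greedy by best ratio exhausts the cost allowance optimally: 43.0 g.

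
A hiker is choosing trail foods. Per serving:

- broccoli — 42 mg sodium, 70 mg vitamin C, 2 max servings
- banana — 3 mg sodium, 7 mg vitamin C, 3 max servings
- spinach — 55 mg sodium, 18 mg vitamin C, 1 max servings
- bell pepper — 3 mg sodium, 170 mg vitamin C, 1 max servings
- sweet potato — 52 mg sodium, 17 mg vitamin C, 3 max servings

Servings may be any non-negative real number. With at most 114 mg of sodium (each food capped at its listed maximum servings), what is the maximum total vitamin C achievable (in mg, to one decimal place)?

336.9 mg

Vitamin C per mg sodium: bell pepper 56.67, banana 2.333, broccoli 1.667, spinach 0.3273, sweet potato 0.3269.
Take 1 serving of bell pepper: uses 3 mg sodium, +170.0 mg vitamin C (running total 170.0 mg).
Take 3 servings of banana: uses 9 mg sodium, +21.0 mg vitamin C (running total 191.0 mg).
Take 2 servings of broccoli: uses 84 mg sodium, +140.0 mg vitamin C (running total 331.0 mg).
Take 0.3273 servings of spinach: uses 18 mg sodium, +5.9 mg vitamin C (running total 336.9 mg).
Greedy by best ratio exhausts the sodium allowance optimally: 336.9 mg.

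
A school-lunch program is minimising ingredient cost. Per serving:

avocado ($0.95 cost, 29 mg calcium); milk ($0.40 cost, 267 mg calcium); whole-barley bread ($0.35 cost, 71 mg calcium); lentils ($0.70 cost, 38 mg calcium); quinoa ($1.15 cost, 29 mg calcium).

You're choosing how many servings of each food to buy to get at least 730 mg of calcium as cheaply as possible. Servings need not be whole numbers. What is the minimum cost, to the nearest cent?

$1.09

Cost per mg of calcium: milk $0.0015, whole-barley bread $0.0049, lentils $0.0184, avocado $0.0328, quinoa $0.0397.
With no serving limits, use only milk: 730 mg / 267 mg = 2.734 servings × $0.40 = $1.09.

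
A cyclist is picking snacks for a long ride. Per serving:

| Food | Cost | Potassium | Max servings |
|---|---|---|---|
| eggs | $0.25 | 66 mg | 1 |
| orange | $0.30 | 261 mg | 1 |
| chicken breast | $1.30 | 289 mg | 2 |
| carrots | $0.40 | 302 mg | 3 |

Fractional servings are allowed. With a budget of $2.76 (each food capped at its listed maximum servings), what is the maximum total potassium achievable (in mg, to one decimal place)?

1457.5 mg

Potassium per dollar: orange 870, carrots 755, eggs 264, chicken breast 222.3.
Take 1 serving of orange: spends $0.30, +261.0 mg potassium (running total 261.0 mg).
Take 3 servings of carrots: spends $1.20, +906.0 mg potassium (running total 1167.0 mg).
Take 1 serving of eggs: spends $0.25, +66.0 mg potassium (running total 1233.0 mg).
Take 0.7769 servings of chicken breast: spends $1.01, +224.5 mg potassium (running total 1457.5 mg).
Filling greedily by potassium-per-dollar is optimal for one linear limit, giving 1457.5 mg.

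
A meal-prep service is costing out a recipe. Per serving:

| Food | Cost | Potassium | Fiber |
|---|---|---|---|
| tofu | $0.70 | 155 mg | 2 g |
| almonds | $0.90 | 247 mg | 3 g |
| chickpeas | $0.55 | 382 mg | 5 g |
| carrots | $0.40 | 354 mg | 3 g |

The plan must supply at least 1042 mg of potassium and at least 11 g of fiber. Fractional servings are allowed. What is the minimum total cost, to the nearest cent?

The cheapest plan sits at a corner of the feasible region — with two constraints it uses at most two foods.
tofu only: max(1042/155, 11/2) = 6.723 servings → $4.71.
almonds only: max(1042/247, 11/3) = 4.219 servings → $3.80.
chickpeas only: max(1042/382, 11/5) = 2.728 servings → $1.50.
carrots only: max(1042/354, 11/3) = 3.667 servings → $1.47.
tofu + almonds: the both-tight solution has a negative serving — not a feasible corner.
tofu + chickpeas: the both-tight solution has a negative serving — not a feasible corner.
tofu + carrots with both tight: 3.16 servings and 1.56 servings → $2.84.
almonds + chickpeas with both targets exact would need a negative amount; discard.
almonds + carrots with both tight: 2.393 servings and 1.274 servings → $2.66.
chickpeas + carrots with both tight: 1.231 servings and 1.615 servings → $1.32.
Cheapest feasible corner: $1.32.

$1.32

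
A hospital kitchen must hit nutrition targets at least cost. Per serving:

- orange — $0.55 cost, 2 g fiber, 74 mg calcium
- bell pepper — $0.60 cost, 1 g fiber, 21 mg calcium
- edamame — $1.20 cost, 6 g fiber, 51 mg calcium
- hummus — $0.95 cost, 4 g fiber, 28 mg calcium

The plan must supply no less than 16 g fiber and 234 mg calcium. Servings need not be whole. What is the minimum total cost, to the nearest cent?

Two binding constraints pin down two serving amounts, so the optimal mix uses at most two foods. The candidates are each food alone (scaled to the tighter of fiber/calcium) and each pair with both constraints tight.
orange only: max(16/2, 234/74) = 8 servings → $4.40.
bell pepper only: max(16/1, 234/21) = 16 servings → $9.60.
edamame only: max(16/6, 234/51) = 4.588 servings → $5.51.
hummus only: max(16/4, 234/28) = 8.357 servings → $7.94.
orange + bell pepper: the both-tight solution has a negative serving — not a feasible corner.
orange + edamame with both tight: 1.719 servings and 2.094 servings → $3.46.
orange + hummus with both tight: 2.033 servings and 2.983 servings → $3.95.
bell pepper + edamame with both tight: 7.84 servings and 1.36 servings → $6.34.
bell pepper + hummus with both tight: 8.714 servings and 1.821 servings → $6.96.
edamame + hummus: the both-tight solution has a negative serving — not a feasible corner.
Cheapest feasible corner: $3.46.

$3.46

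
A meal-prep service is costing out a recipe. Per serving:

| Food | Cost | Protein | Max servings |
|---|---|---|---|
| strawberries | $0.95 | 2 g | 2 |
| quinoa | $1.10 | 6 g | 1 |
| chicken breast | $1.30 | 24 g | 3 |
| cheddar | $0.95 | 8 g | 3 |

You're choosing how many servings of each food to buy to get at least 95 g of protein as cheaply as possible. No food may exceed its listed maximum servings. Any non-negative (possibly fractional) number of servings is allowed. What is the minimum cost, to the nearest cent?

$6.63

Cost per g of protein: chicken breast $0.0542, cheddar $0.1187, quinoa $0.1833, strawberries $0.4750.
Take 3 servings of chicken breast: +72.0 g protein for $3.90 (total $3.90, still need 23.0 g).
Take 2.875 servings of cheddar: +23.0 g protein for $2.73 (total $6.63, still need 0.0 g).
Greedy by cheapest-per-g is optimal for a single linear constraint, so the minimum cost is $6.63.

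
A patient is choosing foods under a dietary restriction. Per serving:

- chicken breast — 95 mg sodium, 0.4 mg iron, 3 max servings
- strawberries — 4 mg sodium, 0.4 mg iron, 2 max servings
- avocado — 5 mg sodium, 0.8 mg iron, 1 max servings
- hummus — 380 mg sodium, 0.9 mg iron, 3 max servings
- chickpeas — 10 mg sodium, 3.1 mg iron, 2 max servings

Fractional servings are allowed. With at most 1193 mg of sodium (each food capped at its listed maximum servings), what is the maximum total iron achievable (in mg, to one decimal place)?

11.1 mg

Iron per mg sodium: chickpeas 0.31, avocado 0.16, strawberries 0.1, chicken breast 0.004211, hummus 0.002368.
Take 2 servings of chickpeas: uses 20 mg sodium, +6.2 mg iron (running total 6.2 mg).
Take 1 serving of avocado: uses 5 mg sodium, +0.8 mg iron (running total 7.0 mg).
Take 2 servings of strawberries: uses 8 mg sodium, +0.8 mg iron (running total 7.8 mg).
Take 3 servings of chicken breast: uses 285 mg sodium, +1.2 mg iron (running total 9.0 mg).
Take 2.303 servings of hummus: uses 875 mg sodium, +2.1 mg iron (running total 11.1 mg).
Greedy by best ratio exhausts the sodium allowance optimally: 11.1 mg.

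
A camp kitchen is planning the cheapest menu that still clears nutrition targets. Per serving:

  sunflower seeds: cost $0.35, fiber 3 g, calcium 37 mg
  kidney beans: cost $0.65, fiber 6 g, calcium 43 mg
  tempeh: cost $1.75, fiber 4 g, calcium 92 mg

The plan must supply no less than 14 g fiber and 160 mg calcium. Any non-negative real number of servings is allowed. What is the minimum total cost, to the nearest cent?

Minimising a linear cost over {fiber ≥ 14, calcium ≥ 160, servings ≥ 0} — the optimum is at a vertex, using one or two foods.
sunflower seeds only: max(14/3, 160/37) = 4.667 servings → $1.63.
kidney beans only: max(14/6, 160/43) = 3.721 servings → $2.42.
tempeh only: max(14/4, 160/92) = 3.5 servings → $6.12.
sunflower seeds + kidney beans with both tight: 3.849 servings and 0.4086 servings → $1.61.
sunflower seeds + tempeh with both targets exact would need a negative amount; discard.
kidney beans + tempeh with both tight: 1.705 servings and 0.9421 servings → $2.76.
Cheapest feasible corner: $1.61.

$1.61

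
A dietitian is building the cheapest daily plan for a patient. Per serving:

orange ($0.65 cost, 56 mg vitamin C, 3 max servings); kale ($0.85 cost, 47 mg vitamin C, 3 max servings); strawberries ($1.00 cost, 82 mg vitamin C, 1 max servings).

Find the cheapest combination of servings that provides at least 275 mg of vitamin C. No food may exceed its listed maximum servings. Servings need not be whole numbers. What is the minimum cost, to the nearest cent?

Cost per mg of vitamin C: orange $0.0116, strawberries $0.0122, kale $0.0181.
Take 3 servings of orange: +168.0 mg vitamin C for $1.95 (total $1.95, still need 107.0 mg).
Take 1 serving of strawberries: +82.0 mg vitamin C for $1.00 (total $2.95, still need 25.0 mg).
Take 0.5319 servings of kale: +25.0 mg vitamin C for $0.45 (total $3.40, still need 0.0 mg).
Greedy by cheapest-per-mg is optimal for a single linear constraint, so the minimum cost is $3.40.

$3.40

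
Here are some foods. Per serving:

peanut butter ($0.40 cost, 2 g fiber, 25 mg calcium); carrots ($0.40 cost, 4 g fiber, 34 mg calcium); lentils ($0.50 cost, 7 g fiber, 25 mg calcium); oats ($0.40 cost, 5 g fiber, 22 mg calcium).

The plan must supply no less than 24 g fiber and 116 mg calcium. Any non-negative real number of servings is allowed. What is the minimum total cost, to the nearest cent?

An LP optimum is at a vertex; with two nutrient constraints at most two foods are used. Check each candidate.
peanut butter only: max(24/2, 116/25) = 12 servings → $4.80.
carrots only: max(24/4, 116/34) = 6 servings → $2.40.
lentils only: max(24/7, 116/25) = 4.64 servings → $2.32.
oats only: max(24/5, 116/22) = 5.273 servings → $2.11.
peanut butter + carrots: the both-tight solution has a negative serving — not a feasible corner.
peanut butter + lentils with both tight: 1.696 servings and 2.944 servings → $2.15.
peanut butter + oats with both tight: 0.642 servings and 4.543 servings → $2.07.
carrots + lentils with both tight: 1.536 servings and 2.551 servings → $1.89.
carrots + oats with both tight: 0.6341 servings and 4.293 servings → $1.97.
lentils + oats: the both-tight solution has a negative serving — not a feasible corner.
The minimum over all feasible corners is $1.89.

$1.89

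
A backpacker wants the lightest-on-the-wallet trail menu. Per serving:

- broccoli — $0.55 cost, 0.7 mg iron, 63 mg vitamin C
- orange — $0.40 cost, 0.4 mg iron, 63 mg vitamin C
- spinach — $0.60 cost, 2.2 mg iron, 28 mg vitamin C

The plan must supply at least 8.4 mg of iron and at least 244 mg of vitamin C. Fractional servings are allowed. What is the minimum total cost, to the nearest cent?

The cheapest plan sits at a corner of the feasible region — with two constraints it uses at most two foods.
broccoli only: max(8.4/0.7, 244/63) = 12 servings → $6.60.
orange only: max(8.4/0.4, 244/63) = 21 servings → $8.40.
spinach only: max(8.4/2.2, 244/28) = 8.714 servings → $5.23.
broccoli + orange with both targets exact would need a negative amount; discard.
broccoli + spinach with both tight: 2.534 servings and 3.012 servings → $3.20.
orange + spinach with both tight: 2.367 servings and 3.388 servings → $2.98.
Cheapest feasible corner: $2.98.

$2.98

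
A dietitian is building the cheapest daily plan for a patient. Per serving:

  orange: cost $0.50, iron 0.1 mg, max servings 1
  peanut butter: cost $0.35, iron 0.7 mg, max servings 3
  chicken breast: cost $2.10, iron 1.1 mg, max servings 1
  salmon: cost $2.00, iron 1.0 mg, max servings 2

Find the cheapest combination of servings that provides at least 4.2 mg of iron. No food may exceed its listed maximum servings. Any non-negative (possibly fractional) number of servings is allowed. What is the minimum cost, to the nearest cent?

$5.15

Cost per mg of iron: peanut butter $0.5000, chicken breast $1.9091, salmon $2.0000, orange $5.0000.
Take 3 servings of peanut butter: +2.1 mg iron for $1.05 (total $1.05, still need 2.1 mg).
Take 1 serving of chicken breast: +1.1 mg iron for $2.10 (total $3.15, still need 1.0 mg).
Take 1 serving of salmon: +1.0 mg iron for $2.00 (total $5.15, still need 0.0 mg).
Greedy by cheapest-per-mg is optimal for a single linear constraint, so the minimum cost is $5.15.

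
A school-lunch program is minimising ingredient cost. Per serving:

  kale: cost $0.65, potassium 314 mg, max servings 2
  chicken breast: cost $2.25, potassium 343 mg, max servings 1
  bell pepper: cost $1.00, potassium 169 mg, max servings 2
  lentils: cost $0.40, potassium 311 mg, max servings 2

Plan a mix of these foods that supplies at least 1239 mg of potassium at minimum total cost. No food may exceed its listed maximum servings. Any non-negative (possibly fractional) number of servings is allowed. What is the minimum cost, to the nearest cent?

Cost per mg of potassium: lentils $0.0013, kale $0.0021, bell pepper $0.0059, chicken breast $0.0066.
Take 2 servings of lentils: +622.0 mg potassium for $0.80 (total $0.80, still need 617.0 mg).
Take 1.965 servings of kale: +617.0 mg potassium for $1.28 (total $2.08, still need 0.0 mg).
Greedy by cheapest-per-mg is optimal for a single linear constraint, so the minimum cost is $2.08.

$2.08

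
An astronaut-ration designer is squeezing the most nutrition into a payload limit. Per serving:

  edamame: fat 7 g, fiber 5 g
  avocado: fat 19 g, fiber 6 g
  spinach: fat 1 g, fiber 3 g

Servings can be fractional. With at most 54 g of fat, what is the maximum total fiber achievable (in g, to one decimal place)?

162.0 g

Fiber per g fat: spinach 3, edamame 0.7143, avocado 0.3158.
With no serving limits, spend the whole fat allowance on spinach: 54 g / 1 g × 3 g = 162.0 g.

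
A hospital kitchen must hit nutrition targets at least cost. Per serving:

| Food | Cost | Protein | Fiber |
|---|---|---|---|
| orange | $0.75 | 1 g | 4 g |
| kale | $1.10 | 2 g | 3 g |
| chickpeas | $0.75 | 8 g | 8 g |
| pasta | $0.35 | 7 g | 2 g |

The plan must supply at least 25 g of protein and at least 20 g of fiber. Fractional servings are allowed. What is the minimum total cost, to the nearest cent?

With two linear requirements the optimum uses one or two foods; enumerate the corners.
orange only: max(25/1, 20/4) = 25 servings → $18.75.
kale only: max(25/2, 20/3) = 12.5 servings → $13.75.
chickpeas only: max(25/8, 20/8) = 3.125 servings → $2.34.
pasta only: max(25/7, 20/2) = 10 servings → $3.50.
orange + kale: the both-tight solution has a negative serving — not a feasible corner.
orange + chickpeas with both targets exact would need a negative amount; discard.
orange + pasta with both tight: 3.462 servings and 3.077 servings → $3.67.
kale + chickpeas: the both-tight solution has a negative serving — not a feasible corner.
kale + pasta with both tight: 5.294 servings and 2.059 servings → $6.54.
chickpeas + pasta with both tight: 2.25 servings and 1 serving → $2.04.
So the least-cost plan costs $2.04.

$2.04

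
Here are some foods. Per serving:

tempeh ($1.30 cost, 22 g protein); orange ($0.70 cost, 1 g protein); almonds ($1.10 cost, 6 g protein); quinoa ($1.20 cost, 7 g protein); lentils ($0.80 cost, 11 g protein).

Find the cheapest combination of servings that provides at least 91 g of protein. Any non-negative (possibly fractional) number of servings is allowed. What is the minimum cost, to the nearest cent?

$5.38

Cost per g of protein: tempeh $0.0591, lentils $0.0727, quinoa $0.1714, almonds $0.1833, orange $0.7000.
With no serving limits, use only tempeh: 91 g / 22 g = 4.136 servings × $1.30 = $5.38.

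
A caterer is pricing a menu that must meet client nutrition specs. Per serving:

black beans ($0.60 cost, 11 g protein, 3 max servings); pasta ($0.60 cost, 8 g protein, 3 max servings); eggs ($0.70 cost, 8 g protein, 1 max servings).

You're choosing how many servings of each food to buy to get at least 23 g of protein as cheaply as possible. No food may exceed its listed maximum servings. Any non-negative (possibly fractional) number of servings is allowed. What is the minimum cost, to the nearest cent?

$1.25

Cost per g of protein: black beans $0.0545, pasta $0.0750, eggs $0.0875.
Take 2.091 servings of black beans: +23.0 g protein for $1.25 (total $1.25, still need 0.0 g).
Filling from the cheapest source first is optimal under one linear minimum: $1.25.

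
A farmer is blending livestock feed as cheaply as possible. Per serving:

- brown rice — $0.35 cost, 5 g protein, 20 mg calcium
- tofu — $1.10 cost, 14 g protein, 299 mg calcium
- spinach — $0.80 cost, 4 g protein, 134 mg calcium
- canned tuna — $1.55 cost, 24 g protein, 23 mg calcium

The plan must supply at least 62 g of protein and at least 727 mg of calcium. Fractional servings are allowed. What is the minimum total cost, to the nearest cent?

A basic optimal solution has at most two foods positive. Try each food alone and each pair with both targets met exactly.
brown rice only: max(62/5, 727/20) = 36.35 servings → $12.72.
tofu only: max(62/14, 727/299) = 4.429 servings → $4.87.
spinach only: max(62/4, 727/134) = 15.5 servings → $12.40.
canned tuna only: max(62/24, 727/23) = 31.61 servings → $48.99.
brown rice + tofu with both tight: 6.881 servings and 1.971 servings → $4.58.
brown rice + spinach with both tight: 9.153 servings and 4.059 servings → $6.45.
brown rice + canned tuna with both targets exact would need a negative amount; discard.
tofu + spinach: intersection lies outside the first quadrant.
tofu + canned tuna with both tight: 2.338 servings and 1.22 servings → $4.46.
spinach + canned tuna with both tight: 5.129 servings and 1.729 servings → $6.78.
The minimum over all feasible corners is $4.46.

$4.46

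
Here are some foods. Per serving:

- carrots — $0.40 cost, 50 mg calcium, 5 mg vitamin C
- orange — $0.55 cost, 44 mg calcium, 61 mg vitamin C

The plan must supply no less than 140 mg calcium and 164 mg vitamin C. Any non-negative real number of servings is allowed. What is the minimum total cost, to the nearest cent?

$1.64

At the optimum either one food covers both requirements or two foods hit both targets exactly; no other combination can be cheaper.
carrots only: max(140/50, 164/5) = 32.8 servings → $13.12.
orange only: max(140/44, 164/61) = 3.182 servings → $1.75.
carrots + orange with both tight: 0.4678 servings and 2.65 servings → $1.64.
Cheapest feasible corner: $1.64.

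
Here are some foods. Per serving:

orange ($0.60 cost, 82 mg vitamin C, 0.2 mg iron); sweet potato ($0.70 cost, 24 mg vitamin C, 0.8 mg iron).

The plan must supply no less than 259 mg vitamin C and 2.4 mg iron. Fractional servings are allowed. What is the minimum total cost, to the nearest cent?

Compare the cost at each extreme point of the feasible region.
orange only: max(259/82, 2.4/0.2) = 12 servings → $7.20.
sweet potato only: max(259/24, 2.4/0.8) = 10.79 servings → $7.55.
orange + sweet potato with both tight: 2.461 servings and 2.385 servings → $3.15.
So the least-cost plan costs $3.15.

$3.15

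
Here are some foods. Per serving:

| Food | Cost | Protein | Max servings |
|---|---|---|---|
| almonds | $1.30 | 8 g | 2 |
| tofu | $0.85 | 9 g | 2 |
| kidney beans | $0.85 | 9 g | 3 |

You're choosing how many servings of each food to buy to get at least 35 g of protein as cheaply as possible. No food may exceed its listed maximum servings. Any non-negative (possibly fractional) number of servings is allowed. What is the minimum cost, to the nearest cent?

Cost per g of protein: tofu $0.0944, kidney beans $0.0944, almonds $0.1625.
Take 2 servings of tofu: +18.0 g protein for $1.70 (total $1.70, still need 17.0 g).
Take 1.889 servings of kidney beans: +17.0 g protein for $1.61 (total $3.31, still need 0.0 g).
Greedy by cheapest-per-g is optimal for a single linear constraint, so the minimum cost is $3.31.

$3.31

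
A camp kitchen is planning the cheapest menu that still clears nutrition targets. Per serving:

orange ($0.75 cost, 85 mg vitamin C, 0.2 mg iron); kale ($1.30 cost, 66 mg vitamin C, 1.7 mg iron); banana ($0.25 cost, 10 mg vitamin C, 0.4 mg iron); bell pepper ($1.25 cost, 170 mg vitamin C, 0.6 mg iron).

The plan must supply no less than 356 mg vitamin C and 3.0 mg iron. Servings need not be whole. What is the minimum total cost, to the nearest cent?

orange only: max(356/85, 3.0/0.2) = 15 servings → $11.25.
kale only: max(356/66, 3.0/1.7) = 5.394 servings → $7.01.
banana only: max(356/10, 3.0/0.4) = 35.6 servings → $8.90.
bell pepper only: max(356/170, 3.0/0.6) = 5 servings → $6.25.
orange + kale with both tight: 3.101 servings and 1.4 servings → $4.15.
orange + banana with both tight: 3.513 servings and 5.744 servings → $4.07.
orange + bell pepper with both targets exact would need a negative amount; discard.
kale + banana: intersection lies outside the first quadrant.
kale + bell pepper with both tight: 1.188 servings and 1.633 servings → $3.59.
banana + bell pepper with both tight: 4.781 servings and 1.813 servings → $3.46.
Cheapest feasible corner: $3.46.

$3.46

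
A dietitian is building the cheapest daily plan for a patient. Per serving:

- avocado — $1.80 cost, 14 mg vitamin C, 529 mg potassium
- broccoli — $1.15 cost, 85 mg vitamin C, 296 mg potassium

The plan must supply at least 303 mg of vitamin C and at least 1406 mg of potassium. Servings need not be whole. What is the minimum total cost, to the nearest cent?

Compare the cost at each extreme point of the feasible region.
avocado only: max(303/14, 1406/529) = 21.64 servings → $38.96.
broccoli only: max(303/85, 1406/296) = 4.75 servings → $5.46.
avocado + broccoli with both tight: 0.7306 servings and 3.444 servings → $5.28.
The minimum over all feasible corners is $5.28.

$5.28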